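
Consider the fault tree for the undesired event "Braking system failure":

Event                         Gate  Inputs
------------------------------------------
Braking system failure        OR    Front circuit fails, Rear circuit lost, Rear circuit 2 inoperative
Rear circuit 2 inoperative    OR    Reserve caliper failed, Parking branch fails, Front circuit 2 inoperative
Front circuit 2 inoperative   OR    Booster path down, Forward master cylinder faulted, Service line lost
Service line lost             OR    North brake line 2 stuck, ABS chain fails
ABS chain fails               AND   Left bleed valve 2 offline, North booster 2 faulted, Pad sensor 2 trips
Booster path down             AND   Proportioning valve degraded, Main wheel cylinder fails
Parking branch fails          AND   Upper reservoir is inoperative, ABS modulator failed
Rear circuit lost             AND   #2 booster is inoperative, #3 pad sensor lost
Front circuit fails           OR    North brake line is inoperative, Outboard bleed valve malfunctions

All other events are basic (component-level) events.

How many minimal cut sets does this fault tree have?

9

Front circuit fails [OR]: union of children's cut sets → 2 cut set(s).
Rear circuit lost [AND]: one cut set from each child combined → 1 × 1 = 1 cut set(s).
Parking branch fails [AND]: one cut set from each child combined → 1 × 1 = 1 cut set(s).
Booster path down [AND]: one cut set from each child combined → 1 × 1 = 1 cut set(s).
ABS chain fails [AND]: one cut set from each child combined → 1 × 1 × 1 = 1 cut set(s).
Service line lost [OR]: union of children's cut sets → 2 cut set(s).
Front circuit 2 inoperative [OR]: union of children's cut sets → 4 cut set(s).
Rear circuit 2 inoperative [OR]: union of children's cut sets → 6 cut set(s).
Braking system failure [OR]: union of children's cut sets → 9 cut set(s).
Minimal cut sets: {North brake line is inoperative}; {Outboard bleed valve malfunctions}; {#2 booster is inoperative, #3 pad sensor lost}; {Reserve caliper failed}; {ABS modulator failed, Upper reservoir is inoperative}; {Main wheel cylinder fails, Proportioning valve degraded}; {Forward master cylinder faulted}; {North brake line 2 stuck}; {Left bleed valve 2 offline, North booster 2 faulted, Pad sensor 2 trips}.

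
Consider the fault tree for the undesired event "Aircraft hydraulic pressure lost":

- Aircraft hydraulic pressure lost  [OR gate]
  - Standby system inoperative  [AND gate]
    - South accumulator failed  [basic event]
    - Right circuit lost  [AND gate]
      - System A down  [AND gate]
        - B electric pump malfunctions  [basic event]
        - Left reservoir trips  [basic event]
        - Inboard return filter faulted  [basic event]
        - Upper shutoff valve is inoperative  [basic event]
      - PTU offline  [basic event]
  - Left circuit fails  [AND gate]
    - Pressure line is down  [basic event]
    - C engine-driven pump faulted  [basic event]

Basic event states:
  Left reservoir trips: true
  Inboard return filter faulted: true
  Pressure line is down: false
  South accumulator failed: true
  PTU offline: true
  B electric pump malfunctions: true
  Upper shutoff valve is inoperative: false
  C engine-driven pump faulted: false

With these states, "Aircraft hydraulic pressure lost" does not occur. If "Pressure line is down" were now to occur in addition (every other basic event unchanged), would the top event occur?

No

Counterfactual: set "Pressure line is down" to occurred.
System A down [AND]: B electric pump malfunctions=occurs, Left reservoir trips=occurs, Inboard return filter faulted=occurs, Upper shutoff valve is inoperative=not → not all inputs occur → does not occur.
Right circuit lost [AND]: System A down=not, PTU offline=occurs → not all inputs occur → does not occur.
Standby system inoperative [AND]: South accumulator failed=occurs, Right circuit lost=not → not all inputs occur → does not occur.
Left circuit fails [AND]: Pressure line is down=occurs, C engine-driven pump faulted=not → not all inputs occur → does not occur.
Aircraft hydraulic pressure lost [OR]: Standby system inoperative=not, Left circuit fails=not → no input occurs → does not occur.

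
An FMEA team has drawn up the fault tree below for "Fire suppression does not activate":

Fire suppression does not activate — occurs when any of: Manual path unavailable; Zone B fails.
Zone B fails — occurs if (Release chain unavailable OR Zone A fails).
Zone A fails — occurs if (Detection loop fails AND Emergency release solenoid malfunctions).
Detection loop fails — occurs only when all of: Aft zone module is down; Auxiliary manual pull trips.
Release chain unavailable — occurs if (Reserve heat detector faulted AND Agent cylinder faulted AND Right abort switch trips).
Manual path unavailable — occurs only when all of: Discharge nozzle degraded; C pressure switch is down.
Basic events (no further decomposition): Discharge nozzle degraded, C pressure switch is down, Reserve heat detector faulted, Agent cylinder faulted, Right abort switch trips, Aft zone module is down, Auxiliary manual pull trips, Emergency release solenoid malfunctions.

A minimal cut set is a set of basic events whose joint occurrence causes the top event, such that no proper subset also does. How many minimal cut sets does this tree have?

Manual path unavailable [AND]: one cut set from each child combined → 1 × 1 = 1 cut set(s).
Release chain unavailable [AND]: one cut set from each child combined → 1 × 1 × 1 = 1 cut set(s).
Detection loop fails [AND]: one cut set from each child combined → 1 × 1 = 1 cut set(s).
Zone A fails [AND]: one cut set from each child combined → 1 × 1 = 1 cut set(s).
Zone B fails [OR]: union of children's cut sets → 2 cut set(s).
Fire suppression does not activate [OR]: union of children's cut sets → 3 cut set(s).
Minimal cut sets: {C pressure switch is down, Discharge nozzle degraded}; {Agent cylinder faulted, Reserve heat detector faulted, Right abort switch trips}; {Aft zone module is down, Auxiliary manual pull trips, Emergency release solenoid malfunctions}.

3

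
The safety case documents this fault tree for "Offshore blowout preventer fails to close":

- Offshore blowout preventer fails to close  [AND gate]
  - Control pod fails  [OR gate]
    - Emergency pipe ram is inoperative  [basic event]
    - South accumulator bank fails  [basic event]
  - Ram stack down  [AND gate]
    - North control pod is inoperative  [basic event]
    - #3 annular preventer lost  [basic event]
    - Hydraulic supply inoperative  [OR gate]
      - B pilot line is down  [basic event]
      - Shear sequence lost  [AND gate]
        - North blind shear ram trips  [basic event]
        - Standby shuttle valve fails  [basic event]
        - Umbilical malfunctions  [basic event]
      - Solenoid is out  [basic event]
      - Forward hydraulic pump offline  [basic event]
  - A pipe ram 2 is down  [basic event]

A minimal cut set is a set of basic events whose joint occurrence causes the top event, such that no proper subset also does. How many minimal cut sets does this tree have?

8

Control pod fails [OR]: union of children's cut sets → 2 cut set(s).
Shear sequence lost [AND]: one cut set from each child combined → 1 × 1 × 1 = 1 cut set(s).
Hydraulic supply inoperative [OR]: union of children's cut sets → 4 cut set(s).
Ram stack down [AND]: one cut set from each child combined → 1 × 1 × 4 = 4 cut set(s).
Offshore blowout preventer fails to close [AND]: one cut set from each child combined → 2 × 4 × 1 = 8 cut set(s).
Minimal cut sets: {#3 annular preventer lost, A pipe ram 2 is down, B pilot line is down, Emergency pipe ram is inoperative, North control pod is inoperative}; {#3 annular preventer lost, A pipe ram 2 is down, Emergency pipe ram is inoperative, North blind shear ram trips, North control pod is inoperative, Standby shuttle valve fails, Umbilical malfunctions}; {#3 annular preventer lost, A pipe ram 2 is down, Emergency pipe ram is inoperative, North control pod is inoperative, Solenoid is out}; {#3 annular preventer lost, A pipe ram 2 is down, Emergency pipe ram is inoperative, Forward hydraulic pump offline, North control pod is inoperative}; {#3 annular preventer lost, A pipe ram 2 is down, B pilot line is down, North control pod is inoperative, South accumulator bank fails}; {#3 annular preventer lost, A pipe ram 2 is down, North blind shear ram trips, North control pod is inoperative, South accumulator bank fails, Standby shuttle valve fails, Umbilical malfunctions}; {#3 annular preventer lost, A pipe ram 2 is down, North control pod is inoperative, Solenoid is out, South accumulator bank fails}; {#3 annular preventer lost, A pipe ram 2 is down, Forward hydraulic pump offline, North control pod is inoperative, South accumulator bank fails}.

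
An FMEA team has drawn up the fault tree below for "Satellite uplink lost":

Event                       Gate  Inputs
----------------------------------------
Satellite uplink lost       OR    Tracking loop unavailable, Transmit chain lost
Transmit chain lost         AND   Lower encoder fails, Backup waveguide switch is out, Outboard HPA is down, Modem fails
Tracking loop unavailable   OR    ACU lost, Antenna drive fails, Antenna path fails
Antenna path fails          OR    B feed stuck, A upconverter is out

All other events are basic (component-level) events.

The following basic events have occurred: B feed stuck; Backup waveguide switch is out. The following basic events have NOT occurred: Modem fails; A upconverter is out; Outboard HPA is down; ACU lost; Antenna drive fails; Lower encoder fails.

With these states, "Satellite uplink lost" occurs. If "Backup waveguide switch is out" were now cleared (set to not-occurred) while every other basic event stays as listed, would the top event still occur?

Yes

Counterfactual: set "Backup waveguide switch is out" to not occurred.
Antenna path fails [OR]: B feed stuck=occurs, A upconverter is out=not → at least one input occurs → occurs.
Tracking loop unavailable [OR]: ACU lost=not, Antenna drive fails=not, Antenna path fails=occurs → at least one input occurs → occurs.
Transmit chain lost [AND]: Lower encoder fails=not, Backup waveguide switch is out=not, Outboard HPA is down=not, Modem fails=not → not all inputs occur → does not occur.
Satellite uplink lost [OR]: Tracking loop unavailable=occurs, Transmit chain lost=not → at least one input occurs → occurs.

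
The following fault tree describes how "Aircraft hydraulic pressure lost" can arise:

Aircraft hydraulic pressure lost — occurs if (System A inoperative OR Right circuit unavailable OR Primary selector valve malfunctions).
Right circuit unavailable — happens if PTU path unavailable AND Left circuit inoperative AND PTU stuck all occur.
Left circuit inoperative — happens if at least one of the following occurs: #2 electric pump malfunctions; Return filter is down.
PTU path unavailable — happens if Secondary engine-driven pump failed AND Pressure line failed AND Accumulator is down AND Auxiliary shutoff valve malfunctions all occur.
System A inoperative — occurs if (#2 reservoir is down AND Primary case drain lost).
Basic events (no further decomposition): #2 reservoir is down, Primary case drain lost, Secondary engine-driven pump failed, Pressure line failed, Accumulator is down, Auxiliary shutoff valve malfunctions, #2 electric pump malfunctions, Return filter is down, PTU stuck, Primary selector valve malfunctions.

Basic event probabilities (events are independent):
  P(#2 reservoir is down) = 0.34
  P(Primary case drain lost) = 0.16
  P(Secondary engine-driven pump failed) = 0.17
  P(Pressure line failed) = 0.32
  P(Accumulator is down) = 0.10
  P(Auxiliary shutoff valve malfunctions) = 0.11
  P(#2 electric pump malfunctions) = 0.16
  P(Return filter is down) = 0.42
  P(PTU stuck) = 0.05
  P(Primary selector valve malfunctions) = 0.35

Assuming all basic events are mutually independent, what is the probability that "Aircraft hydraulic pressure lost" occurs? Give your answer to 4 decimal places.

P(System A inoperative) [AND] = 0.34 × 0.16 = 0.054400
P(PTU path unavailable) [AND] = 0.17 × 0.32 × 0.10 × 0.11 = 0.000598
P(Left circuit inoperative) [OR] = 1 − (1−0.16) × (1−0.42) = 0.512800
P(Right circuit unavailable) [AND] = 0.000598 × 0.512800 × 0.05 = 0.000015
P(Aircraft hydraulic pressure lost) [OR] = 1 − (1−0.054400) × (1−0.000015) × (1−0.35) = 0.385369
Rounded to 4 decimal places: P(Aircraft hydraulic pressure lost) ≈ 0.3854.

0.3854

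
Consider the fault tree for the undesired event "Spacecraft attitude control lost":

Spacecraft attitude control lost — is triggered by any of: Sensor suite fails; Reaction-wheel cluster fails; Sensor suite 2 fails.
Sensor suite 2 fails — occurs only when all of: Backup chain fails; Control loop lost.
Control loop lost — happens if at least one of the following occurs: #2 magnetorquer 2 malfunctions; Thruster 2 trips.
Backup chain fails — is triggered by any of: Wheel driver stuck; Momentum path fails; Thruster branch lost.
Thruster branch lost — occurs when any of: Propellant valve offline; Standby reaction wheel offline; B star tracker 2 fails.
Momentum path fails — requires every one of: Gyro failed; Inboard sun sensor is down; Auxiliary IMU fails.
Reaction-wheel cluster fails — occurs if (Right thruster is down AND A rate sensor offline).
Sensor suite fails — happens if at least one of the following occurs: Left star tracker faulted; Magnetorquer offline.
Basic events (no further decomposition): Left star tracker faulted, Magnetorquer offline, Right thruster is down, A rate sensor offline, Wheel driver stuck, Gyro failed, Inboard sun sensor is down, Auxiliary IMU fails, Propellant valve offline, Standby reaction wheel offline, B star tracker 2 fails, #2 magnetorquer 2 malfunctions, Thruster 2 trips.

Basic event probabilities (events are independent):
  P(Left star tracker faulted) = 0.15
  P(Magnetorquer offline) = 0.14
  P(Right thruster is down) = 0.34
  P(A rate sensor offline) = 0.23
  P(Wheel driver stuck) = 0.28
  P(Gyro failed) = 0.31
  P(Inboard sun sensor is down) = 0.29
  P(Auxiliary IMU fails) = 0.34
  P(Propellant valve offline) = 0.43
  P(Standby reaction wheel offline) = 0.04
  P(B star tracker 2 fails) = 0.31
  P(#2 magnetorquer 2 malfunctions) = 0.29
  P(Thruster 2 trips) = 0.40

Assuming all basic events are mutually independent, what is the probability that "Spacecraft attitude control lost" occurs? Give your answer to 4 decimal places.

P(Sensor suite fails) [OR] = 1 − (1−0.15) × (1−0.14) = 0.269000
P(Reaction-wheel cluster fails) [AND] = 0.34 × 0.23 = 0.078200
P(Momentum path fails) [AND] = 0.31 × 0.29 × 0.34 = 0.030566
P(Thruster branch lost) [OR] = 1 − (1−0.43) × (1−0.04) × (1−0.31) = 0.622432
P(Backup chain fails) [OR] = 1 − (1−0.28) × (1−0.030566) × (1−0.622432) = 0.736460
P(Control loop lost) [OR] = 1 − (1−0.29) × (1−0.40) = 0.574000
P(Sensor suite 2 fails) [AND] = 0.736460 × 0.574000 = 0.422728
P(Spacecraft attitude control lost) [OR] = 1 − (1−0.269000) × (1−0.078200) × (1−0.422728) = 0.611013
Rounded to 4 decimal places: P(Spacecraft attitude control lost) ≈ 0.6110.

0.6110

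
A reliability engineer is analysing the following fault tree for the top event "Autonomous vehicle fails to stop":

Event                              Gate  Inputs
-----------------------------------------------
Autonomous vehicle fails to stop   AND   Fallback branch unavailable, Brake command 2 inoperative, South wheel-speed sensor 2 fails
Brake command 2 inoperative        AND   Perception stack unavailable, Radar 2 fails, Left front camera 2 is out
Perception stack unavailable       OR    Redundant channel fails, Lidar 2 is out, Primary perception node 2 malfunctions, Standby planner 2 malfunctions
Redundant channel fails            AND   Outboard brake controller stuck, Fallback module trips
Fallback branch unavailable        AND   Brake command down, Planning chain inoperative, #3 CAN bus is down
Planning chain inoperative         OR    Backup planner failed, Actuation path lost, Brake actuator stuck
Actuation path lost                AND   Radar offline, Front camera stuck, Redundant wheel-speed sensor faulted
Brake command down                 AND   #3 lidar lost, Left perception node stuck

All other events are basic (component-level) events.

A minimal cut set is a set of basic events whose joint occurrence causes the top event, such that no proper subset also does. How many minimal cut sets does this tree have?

Brake command down [AND]: one cut set from each child combined → 1 × 1 = 1 cut set(s).
Actuation path lost [AND]: one cut set from each child combined → 1 × 1 × 1 = 1 cut set(s).
Planning chain inoperative [OR]: union of children's cut sets → 3 cut set(s).
Fallback branch unavailable [AND]: one cut set from each child combined → 1 × 3 × 1 = 3 cut set(s).
Redundant channel fails [AND]: one cut set from each child combined → 1 × 1 = 1 cut set(s).
Perception stack unavailable [OR]: union of children's cut sets → 4 cut set(s).
Brake command 2 inoperative [AND]: one cut set from each child combined → 4 × 1 × 1 = 4 cut set(s).
Autonomous vehicle fails to stop [AND]: one cut set from each child combined → 3 × 4 × 1 = 12 cut set(s).

12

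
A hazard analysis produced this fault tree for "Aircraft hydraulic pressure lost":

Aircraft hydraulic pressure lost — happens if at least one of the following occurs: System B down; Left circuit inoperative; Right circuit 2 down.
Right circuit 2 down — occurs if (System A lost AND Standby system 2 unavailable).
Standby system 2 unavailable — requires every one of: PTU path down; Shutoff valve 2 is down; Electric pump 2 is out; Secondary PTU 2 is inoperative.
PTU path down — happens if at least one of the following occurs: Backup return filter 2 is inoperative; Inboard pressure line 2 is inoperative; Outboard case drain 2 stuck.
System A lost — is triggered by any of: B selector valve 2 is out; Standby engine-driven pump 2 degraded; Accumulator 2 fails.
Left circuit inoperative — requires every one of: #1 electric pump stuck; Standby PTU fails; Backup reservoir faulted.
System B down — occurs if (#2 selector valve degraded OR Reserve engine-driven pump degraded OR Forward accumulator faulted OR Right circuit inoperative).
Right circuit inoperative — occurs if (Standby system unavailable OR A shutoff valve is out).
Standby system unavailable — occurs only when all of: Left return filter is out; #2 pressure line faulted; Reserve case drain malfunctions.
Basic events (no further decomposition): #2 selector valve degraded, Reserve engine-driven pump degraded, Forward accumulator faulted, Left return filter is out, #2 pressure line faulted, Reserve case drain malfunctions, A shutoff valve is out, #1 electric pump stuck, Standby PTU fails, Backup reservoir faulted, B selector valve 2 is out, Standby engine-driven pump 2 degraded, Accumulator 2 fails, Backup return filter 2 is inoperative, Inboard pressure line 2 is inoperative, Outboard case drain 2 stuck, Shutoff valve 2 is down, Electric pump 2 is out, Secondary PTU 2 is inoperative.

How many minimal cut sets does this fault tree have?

15

Standby system unavailable [AND]: one cut set from each child combined → 1 × 1 × 1 = 1 cut set(s).
Right circuit inoperative [OR]: union of children's cut sets → 2 cut set(s).
System B down [OR]: union of children's cut sets → 5 cut set(s).
Left circuit inoperative [AND]: one cut set from each child combined → 1 × 1 × 1 = 1 cut set(s).
System A lost [OR]: union of children's cut sets → 3 cut set(s).
PTU path down [OR]: union of children's cut sets → 3 cut set(s).
Standby system 2 unavailable [AND]: one cut set from each child combined → 3 × 1 × 1 × 1 = 3 cut set(s).
Right circuit 2 down [AND]: one cut set from each child combined → 3 × 3 = 9 cut set(s).
Aircraft hydraulic pressure lost [OR]: union of children's cut sets → 15 cut set(s).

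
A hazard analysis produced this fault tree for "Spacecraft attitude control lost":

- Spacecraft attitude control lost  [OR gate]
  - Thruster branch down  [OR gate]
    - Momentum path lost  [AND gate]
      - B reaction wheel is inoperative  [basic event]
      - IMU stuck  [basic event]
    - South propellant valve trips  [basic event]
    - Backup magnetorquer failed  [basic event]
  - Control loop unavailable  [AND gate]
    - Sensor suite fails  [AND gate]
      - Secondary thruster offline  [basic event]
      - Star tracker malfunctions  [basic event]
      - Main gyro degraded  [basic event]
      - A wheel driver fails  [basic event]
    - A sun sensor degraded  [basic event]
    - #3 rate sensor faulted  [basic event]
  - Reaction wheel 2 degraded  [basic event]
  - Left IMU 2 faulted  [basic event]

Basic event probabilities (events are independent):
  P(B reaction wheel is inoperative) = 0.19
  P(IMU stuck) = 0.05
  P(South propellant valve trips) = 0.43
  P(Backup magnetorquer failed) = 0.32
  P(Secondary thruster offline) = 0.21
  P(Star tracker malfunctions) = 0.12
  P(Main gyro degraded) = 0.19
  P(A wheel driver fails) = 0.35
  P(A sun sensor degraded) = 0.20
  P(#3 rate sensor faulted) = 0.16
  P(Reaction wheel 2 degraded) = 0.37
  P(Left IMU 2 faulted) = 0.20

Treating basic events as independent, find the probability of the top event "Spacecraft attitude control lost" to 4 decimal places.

P(Momentum path lost) [AND] = 0.19 × 0.05 = 0.009500
P(Thruster branch down) [OR] = 1 − (1−0.009500) × (1−0.43) × (1−0.32) = 0.616082
P(Sensor suite fails) [AND] = 0.21 × 0.12 × 0.19 × 0.35 = 0.001676
P(Control loop unavailable) [AND] = 0.001676 × 0.20 × 0.16 = 0.000054
P(Spacecraft attitude control lost) [OR] = 1 − (1−0.616082) × (1−0.000054) × (1−0.37) × (1−0.20) = 0.806516
Rounded to 4 decimal places: P(Spacecraft attitude control lost) ≈ 0.8065.

0.8065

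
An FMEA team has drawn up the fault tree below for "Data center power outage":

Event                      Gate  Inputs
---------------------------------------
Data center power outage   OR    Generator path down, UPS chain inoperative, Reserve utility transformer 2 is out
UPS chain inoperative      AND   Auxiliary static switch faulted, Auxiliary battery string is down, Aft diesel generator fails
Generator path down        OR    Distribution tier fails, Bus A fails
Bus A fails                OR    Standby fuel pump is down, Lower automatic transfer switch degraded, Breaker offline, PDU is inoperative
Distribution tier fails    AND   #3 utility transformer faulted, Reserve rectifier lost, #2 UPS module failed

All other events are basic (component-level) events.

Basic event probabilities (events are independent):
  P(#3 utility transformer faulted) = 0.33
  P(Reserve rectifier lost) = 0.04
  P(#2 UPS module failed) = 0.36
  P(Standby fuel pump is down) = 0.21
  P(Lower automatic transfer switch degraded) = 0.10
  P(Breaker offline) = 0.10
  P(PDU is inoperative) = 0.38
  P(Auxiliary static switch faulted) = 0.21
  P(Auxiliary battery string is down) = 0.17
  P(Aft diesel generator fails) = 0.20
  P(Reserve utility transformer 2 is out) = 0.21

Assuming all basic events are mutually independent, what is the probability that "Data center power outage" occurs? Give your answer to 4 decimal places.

0.6903

P(Distribution tier fails) [AND] = 0.33 × 0.04 × 0.36 = 0.004752
P(Bus A fails) [OR] = 1 − (1−0.21) × (1−0.10) × (1−0.10) × (1−0.38) = 0.603262
P(Generator path down) [OR] = 1 − (1−0.004752) × (1−0.603262) = 0.605147
P(UPS chain inoperative) [AND] = 0.21 × 0.17 × 0.20 = 0.007140
P(Data center power outage) [OR] = 1 − (1−0.605147) × (1−0.007140) × (1−0.21) = 0.690293
Rounded to 4 decimal places: P(Data center power outage) ≈ 0.6903.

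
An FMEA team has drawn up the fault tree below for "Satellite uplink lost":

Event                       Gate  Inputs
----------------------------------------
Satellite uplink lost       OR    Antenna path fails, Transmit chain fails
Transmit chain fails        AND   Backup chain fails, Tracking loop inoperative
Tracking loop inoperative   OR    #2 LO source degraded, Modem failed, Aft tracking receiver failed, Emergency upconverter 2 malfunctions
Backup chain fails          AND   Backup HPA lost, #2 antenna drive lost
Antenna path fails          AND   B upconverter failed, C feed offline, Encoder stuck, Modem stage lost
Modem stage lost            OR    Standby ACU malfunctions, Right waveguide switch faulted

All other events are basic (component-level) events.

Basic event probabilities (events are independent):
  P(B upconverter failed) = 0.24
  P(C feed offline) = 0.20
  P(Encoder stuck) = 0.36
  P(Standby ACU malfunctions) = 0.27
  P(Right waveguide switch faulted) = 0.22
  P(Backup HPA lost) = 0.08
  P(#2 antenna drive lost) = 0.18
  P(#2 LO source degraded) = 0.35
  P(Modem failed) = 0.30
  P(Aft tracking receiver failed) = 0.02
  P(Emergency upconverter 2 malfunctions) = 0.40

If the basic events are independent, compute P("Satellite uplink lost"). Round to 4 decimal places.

0.0179

P(Modem stage lost) [OR] = 1 − (1−0.27) × (1−0.22) = 0.430600
P(Antenna path fails) [AND] = 0.24 × 0.20 × 0.36 × 0.430600 = 0.007441
P(Backup chain fails) [AND] = 0.08 × 0.18 = 0.014400
P(Tracking loop inoperative) [OR] = 1 − (1−0.35) × (1−0.30) × (1−0.02) × (1−0.40) = 0.732460
P(Transmit chain fails) [AND] = 0.014400 × 0.732460 = 0.010547
P(Satellite uplink lost) [OR] = 1 − (1−0.007441) × (1−0.010547) = 0.017910
Rounded to 4 decimal places: P(Satellite uplink lost) ≈ 0.0179.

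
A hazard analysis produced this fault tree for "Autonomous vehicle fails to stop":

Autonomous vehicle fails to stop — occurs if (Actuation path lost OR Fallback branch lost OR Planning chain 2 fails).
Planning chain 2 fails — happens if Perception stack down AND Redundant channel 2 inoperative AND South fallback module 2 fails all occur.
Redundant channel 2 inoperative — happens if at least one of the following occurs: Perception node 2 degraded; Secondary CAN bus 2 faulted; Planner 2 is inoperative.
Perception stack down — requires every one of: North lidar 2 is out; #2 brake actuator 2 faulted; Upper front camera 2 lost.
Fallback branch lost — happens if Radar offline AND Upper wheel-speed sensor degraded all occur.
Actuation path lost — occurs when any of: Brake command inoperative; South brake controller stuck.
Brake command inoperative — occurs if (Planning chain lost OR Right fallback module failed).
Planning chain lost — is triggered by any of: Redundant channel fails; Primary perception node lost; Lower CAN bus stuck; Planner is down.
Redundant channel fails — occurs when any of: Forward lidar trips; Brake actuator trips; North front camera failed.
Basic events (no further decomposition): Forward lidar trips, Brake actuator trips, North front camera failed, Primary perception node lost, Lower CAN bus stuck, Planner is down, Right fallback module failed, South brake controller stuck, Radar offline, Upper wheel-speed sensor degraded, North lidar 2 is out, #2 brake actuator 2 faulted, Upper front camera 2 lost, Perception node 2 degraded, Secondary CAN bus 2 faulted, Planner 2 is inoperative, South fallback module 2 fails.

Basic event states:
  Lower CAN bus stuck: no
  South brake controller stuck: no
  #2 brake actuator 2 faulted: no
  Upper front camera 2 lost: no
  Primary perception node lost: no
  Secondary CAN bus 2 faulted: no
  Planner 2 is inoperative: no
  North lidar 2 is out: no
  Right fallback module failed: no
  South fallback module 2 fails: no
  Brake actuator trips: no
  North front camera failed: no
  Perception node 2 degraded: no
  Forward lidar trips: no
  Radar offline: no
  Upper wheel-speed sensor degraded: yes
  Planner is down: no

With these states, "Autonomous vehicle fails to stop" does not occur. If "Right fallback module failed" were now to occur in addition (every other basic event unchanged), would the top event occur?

Yes

Counterfactual: set "Right fallback module failed" to occurred.
Redundant channel fails [OR]: Forward lidar trips=not, Brake actuator trips=not, North front camera failed=not → no input occurs → does not occur.
Planning chain lost [OR]: Redundant channel fails=not, Primary perception node lost=not, Lower CAN bus stuck=not, Planner is down=not → no input occurs → does not occur.
Brake command inoperative [OR]: Planning chain lost=not, Right fallback module failed=occurs → at least one input occurs → occurs.
Actuation path lost [OR]: Brake command inoperative=occurs, South brake controller stuck=not → at least one input occurs → occurs.
Fallback branch lost [AND]: Radar offline=not, Upper wheel-speed sensor degraded=occurs → not all inputs occur → does not occur.
Perception stack down [AND]: North lidar 2 is out=not, #2 brake actuator 2 faulted=not, Upper front camera 2 lost=not → not all inputs occur → does not occur.
Redundant channel 2 inoperative [OR]: Perception node 2 degraded=not, Secondary CAN bus 2 faulted=not, Planner 2 is inoperative=not → no input occurs → does not occur.
Planning chain 2 fails [AND]: Perception stack down=not, Redundant channel 2 inoperative=not, South fallback module 2 fails=not → not all inputs occur → does not occur.
Autonomous vehicle fails to stop [OR]: Actuation path lost=occurs, Fallback branch lost=not, Planning chain 2 fails=not → at least one input occurs → occurs.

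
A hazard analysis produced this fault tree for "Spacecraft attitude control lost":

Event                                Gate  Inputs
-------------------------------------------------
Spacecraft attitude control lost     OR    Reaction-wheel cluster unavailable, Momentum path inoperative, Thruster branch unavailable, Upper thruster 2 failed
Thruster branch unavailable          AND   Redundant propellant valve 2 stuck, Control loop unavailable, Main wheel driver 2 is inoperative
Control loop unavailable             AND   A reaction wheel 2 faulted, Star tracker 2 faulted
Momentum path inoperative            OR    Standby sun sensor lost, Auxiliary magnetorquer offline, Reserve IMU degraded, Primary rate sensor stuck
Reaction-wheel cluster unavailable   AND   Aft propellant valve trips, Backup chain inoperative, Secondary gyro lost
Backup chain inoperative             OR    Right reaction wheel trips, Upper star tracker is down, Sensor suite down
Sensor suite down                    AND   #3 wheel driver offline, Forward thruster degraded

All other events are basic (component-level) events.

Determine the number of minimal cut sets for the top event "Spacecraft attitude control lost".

Sensor suite down [AND]: one cut set from each child combined → 1 × 1 = 1 cut set(s).
Backup chain inoperative [OR]: union of children's cut sets → 3 cut set(s).
Reaction-wheel cluster unavailable [AND]: one cut set from each child combined → 1 × 3 × 1 = 3 cut set(s).
Momentum path inoperative [OR]: union of children's cut sets → 4 cut set(s).
Control loop unavailable [AND]: one cut set from each child combined → 1 × 1 = 1 cut set(s).
Thruster branch unavailable [AND]: one cut set from each child combined → 1 × 1 × 1 = 1 cut set(s).
Spacecraft attitude control lost [OR]: union of children's cut sets → 9 cut set(s).
Minimal cut sets: {Aft propellant valve trips, Right reaction wheel trips, Secondary gyro lost}; {Aft propellant valve trips, Secondary gyro lost, Upper star tracker is down}; {#3 wheel driver offline, Aft propellant valve trips, Forward thruster degraded, Secondary gyro lost}; {Standby sun sensor lost}; {Auxiliary magnetorquer offline}; {Reserve IMU degraded}; {Primary rate sensor stuck}; {A reaction wheel 2 faulted, Main wheel driver 2 is inoperative, Redundant propellant valve 2 stuck, Star tracker 2 faulted}; {Upper thruster 2 failed}.

9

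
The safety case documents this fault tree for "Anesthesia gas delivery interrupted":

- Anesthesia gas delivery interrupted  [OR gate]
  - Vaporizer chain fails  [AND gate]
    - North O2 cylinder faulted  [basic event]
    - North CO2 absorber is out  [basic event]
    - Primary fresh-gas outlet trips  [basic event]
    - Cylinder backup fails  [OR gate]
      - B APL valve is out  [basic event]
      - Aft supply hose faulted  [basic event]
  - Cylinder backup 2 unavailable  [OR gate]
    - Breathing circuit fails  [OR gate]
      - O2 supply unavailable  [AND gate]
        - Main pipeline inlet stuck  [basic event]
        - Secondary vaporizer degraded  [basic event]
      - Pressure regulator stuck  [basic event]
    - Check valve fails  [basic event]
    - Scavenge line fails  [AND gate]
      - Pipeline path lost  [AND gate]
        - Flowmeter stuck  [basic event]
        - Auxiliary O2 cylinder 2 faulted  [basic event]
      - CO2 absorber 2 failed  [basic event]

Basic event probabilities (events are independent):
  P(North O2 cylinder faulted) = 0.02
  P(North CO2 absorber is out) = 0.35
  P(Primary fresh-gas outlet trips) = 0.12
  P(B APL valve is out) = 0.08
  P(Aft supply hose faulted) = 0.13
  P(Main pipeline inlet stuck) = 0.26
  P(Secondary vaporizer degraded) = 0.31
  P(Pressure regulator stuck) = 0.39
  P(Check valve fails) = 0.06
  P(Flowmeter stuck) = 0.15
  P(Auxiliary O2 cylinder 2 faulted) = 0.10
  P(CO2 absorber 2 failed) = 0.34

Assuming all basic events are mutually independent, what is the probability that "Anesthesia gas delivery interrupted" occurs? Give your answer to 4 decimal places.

0.4756

P(Cylinder backup fails) [OR] = 1 − (1−0.08) × (1−0.13) = 0.199600
P(Vaporizer chain fails) [AND] = 0.02 × 0.35 × 0.12 × 0.199600 = 0.000168
P(O2 supply unavailable) [AND] = 0.26 × 0.31 = 0.080600
P(Breathing circuit fails) [OR] = 1 − (1−0.080600) × (1−0.39) = 0.439166
P(Pipeline path lost) [AND] = 0.15 × 0.10 = 0.015000
P(Scavenge line fails) [AND] = 0.015000 × 0.34 = 0.005100
P(Cylinder backup 2 unavailable) [OR] = 1 − (1−0.439166) × (1−0.06) × (1−0.005100) = 0.475505
P(Anesthesia gas delivery interrupted) [OR] = 1 − (1−0.000168) × (1−0.475505) = 0.475593
Rounded to 4 decimal places: P(Anesthesia gas delivery interrupted) ≈ 0.4756.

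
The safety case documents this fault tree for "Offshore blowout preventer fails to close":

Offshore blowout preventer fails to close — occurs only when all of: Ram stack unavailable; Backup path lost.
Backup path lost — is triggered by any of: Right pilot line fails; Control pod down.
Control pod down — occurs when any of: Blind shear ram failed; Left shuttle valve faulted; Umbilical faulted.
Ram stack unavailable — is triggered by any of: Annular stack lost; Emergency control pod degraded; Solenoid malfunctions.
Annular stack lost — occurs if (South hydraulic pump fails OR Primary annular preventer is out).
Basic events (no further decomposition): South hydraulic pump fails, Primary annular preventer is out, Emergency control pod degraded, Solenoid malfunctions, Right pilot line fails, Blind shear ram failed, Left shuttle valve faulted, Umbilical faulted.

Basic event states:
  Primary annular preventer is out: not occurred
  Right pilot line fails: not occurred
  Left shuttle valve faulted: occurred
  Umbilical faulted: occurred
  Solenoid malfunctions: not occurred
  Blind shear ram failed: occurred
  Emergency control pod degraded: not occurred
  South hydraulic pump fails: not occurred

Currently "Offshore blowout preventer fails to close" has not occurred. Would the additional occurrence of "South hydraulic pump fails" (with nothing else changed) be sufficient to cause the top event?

Counterfactual: set "South hydraulic pump fails" to occurred.
Annular stack lost [OR]: South hydraulic pump fails=occurs, Primary annular preventer is out=not → at least one input occurs → occurs.
Ram stack unavailable [OR]: Annular stack lost=occurs, Emergency control pod degraded=not, Solenoid malfunctions=not → at least one input occurs → occurs.
Control pod down [OR]: Blind shear ram failed=occurs, Left shuttle valve faulted=occurs, Umbilical faulted=occurs → at least one input occurs → occurs.
Backup path lost [OR]: Right pilot line fails=not, Control pod down=occurs → at least one input occurs → occurs.
Offshore blowout preventer fails to close [AND]: Ram stack unavailable=occurs, Backup path lost=occurs → all inputs occur → occurs.

Yes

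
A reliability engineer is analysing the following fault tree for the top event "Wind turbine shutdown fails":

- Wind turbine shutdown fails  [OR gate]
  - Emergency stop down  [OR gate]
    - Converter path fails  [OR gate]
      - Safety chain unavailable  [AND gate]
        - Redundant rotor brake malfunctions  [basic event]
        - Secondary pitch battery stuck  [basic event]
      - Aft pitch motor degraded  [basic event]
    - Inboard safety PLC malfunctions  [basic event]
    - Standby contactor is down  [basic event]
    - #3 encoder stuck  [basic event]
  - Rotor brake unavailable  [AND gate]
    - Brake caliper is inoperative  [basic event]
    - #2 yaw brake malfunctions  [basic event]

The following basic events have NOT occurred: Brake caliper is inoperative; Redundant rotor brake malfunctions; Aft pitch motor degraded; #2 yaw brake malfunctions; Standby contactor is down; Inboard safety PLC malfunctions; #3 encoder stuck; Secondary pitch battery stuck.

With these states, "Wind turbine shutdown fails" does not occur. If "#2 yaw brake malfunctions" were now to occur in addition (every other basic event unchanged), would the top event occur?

No

Counterfactual: set "#2 yaw brake malfunctions" to occurred.
Safety chain unavailable [AND]: Redundant rotor brake malfunctions=not, Secondary pitch battery stuck=not → not all inputs occur → does not occur.
Converter path fails [OR]: Safety chain unavailable=not, Aft pitch motor degraded=not → no input occurs → does not occur.
Emergency stop down [OR]: Converter path fails=not, Inboard safety PLC malfunctions=not, Standby contactor is down=not, #3 encoder stuck=not → no input occurs → does not occur.
Rotor brake unavailable [AND]: Brake caliper is inoperative=not, #2 yaw brake malfunctions=occurs → not all inputs occur → does not occur.
Wind turbine shutdown fails [OR]: Emergency stop down=not, Rotor brake unavailable=not → no input occurs → does not occur.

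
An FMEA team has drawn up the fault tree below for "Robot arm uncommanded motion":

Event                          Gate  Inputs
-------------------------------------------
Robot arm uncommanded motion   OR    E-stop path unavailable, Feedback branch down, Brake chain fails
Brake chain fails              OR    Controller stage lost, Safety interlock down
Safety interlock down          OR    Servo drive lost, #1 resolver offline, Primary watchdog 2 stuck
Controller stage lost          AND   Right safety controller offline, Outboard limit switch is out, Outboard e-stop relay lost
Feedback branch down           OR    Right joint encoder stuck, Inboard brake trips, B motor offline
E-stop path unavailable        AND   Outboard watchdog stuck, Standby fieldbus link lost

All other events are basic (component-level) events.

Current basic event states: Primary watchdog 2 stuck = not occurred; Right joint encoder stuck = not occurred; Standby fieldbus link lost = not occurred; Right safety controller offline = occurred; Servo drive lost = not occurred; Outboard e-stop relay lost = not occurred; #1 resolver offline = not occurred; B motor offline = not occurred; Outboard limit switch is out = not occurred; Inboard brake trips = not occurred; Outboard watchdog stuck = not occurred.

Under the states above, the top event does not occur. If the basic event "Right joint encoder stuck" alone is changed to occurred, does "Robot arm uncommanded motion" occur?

Counterfactual: set "Right joint encoder stuck" to occurred.
E-stop path unavailable [AND]: Outboard watchdog stuck=not, Standby fieldbus link lost=not → not all inputs occur → does not occur.
Feedback branch down [OR]: Right joint encoder stuck=occurs, Inboard brake trips=not, B motor offline=not → at least one input occurs → occurs.
Controller stage lost [AND]: Right safety controller offline=occurs, Outboard limit switch is out=not, Outboard e-stop relay lost=not → not all inputs occur → does not occur.
Safety interlock down [OR]: Servo drive lost=not, #1 resolver offline=not, Primary watchdog 2 stuck=not → no input occurs → does not occur.
Brake chain fails [OR]: Controller stage lost=not, Safety interlock down=not → no input occurs → does not occur.
Robot arm uncommanded motion [OR]: E-stop path unavailable=not, Feedback branch down=occurs, Brake chain fails=not → at least one input occurs → occurs.

Yes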